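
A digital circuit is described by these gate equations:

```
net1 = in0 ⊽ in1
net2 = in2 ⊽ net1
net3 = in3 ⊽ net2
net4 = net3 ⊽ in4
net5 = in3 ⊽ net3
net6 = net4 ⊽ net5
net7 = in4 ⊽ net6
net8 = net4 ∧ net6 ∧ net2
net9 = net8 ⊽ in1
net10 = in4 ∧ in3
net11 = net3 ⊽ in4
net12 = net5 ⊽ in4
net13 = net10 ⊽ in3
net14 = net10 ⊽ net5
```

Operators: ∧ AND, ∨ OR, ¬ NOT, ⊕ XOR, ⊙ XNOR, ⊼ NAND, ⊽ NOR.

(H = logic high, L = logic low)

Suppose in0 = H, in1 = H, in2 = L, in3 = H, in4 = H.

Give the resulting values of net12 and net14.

net1 = in0 NOR in1 = H NOR H = L
net2 = in2 NOR net1 = L NOR L = H
net3 = in3 NOR net2 = H NOR H = L
net5 = in3 NOR net3 = H NOR L = L
net10 = in4 AND in3 = H AND H = H
net12 = net5 NOR in4 = L NOR H = L
net14 = net10 NOR net5 = H NOR L = L

net12 = L  net14 = L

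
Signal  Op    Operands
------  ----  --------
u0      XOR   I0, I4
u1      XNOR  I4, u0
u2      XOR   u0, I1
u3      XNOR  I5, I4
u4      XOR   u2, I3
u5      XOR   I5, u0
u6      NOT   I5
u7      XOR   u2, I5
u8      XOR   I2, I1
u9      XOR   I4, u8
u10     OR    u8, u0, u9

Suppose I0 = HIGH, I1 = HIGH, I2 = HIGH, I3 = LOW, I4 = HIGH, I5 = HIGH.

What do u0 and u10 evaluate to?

u0 = I0 XOR I4 = HIGH XOR HIGH = LOW
u8 = I2 XOR I1 = HIGH XOR HIGH = LOW
u9 = I4 XOR u8 = HIGH XOR LOW = HIGH
u10 = u8 OR u0 OR u9 = LOW OR LOW OR HIGH = HIGH

u0 = LOW, u10 = HIGH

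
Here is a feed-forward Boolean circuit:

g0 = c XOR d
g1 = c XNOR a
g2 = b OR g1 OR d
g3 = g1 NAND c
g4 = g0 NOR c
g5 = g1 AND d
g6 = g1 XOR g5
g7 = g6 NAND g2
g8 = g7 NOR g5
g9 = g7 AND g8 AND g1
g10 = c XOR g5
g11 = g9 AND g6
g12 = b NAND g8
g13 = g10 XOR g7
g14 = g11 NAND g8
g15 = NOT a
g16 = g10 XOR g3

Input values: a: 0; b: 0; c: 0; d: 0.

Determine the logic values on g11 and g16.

g11 = 0  g16 = 1

g1 = c XNOR a = 0 XNOR 0 = 1
g2 = b OR g1 OR d = 0 OR 1 OR 0 = 1
g3 = g1 NAND c = 1 NAND 0 = 1
g5 = g1 AND d = 1 AND 0 = 0
g6 = g1 XOR g5 = 1 XOR 0 = 1
g7 = g6 NAND g2 = 1 NAND 1 = 0
g8 = g7 NOR g5 = 0 NOR 0 = 1
g9 = g7 AND g8 AND g1 = 0 AND 1 AND 1 = 0
g10 = c XOR g5 = 0 XOR 0 = 0
g11 = g9 AND g6 = 0 AND 1 = 0
g16 = g10 XOR g3 = 0 XOR 1 = 1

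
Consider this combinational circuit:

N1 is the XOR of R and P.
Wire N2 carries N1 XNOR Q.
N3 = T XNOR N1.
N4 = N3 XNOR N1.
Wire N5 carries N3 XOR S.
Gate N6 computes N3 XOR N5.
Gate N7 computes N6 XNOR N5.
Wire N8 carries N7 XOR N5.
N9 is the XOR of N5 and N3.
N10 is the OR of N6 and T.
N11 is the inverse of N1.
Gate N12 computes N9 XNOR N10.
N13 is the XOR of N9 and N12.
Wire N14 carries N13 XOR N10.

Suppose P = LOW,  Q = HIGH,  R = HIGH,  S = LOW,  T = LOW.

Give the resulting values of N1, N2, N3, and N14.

N1 = HIGH, N2 = HIGH, N3 = LOW, N14 = HIGH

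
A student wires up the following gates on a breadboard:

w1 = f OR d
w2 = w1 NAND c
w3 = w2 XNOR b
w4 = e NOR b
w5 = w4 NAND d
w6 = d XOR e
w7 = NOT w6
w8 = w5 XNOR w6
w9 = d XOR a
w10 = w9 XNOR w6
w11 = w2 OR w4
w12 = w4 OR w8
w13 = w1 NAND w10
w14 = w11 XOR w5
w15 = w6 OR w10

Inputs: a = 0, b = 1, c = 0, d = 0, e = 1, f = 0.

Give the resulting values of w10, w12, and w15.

w10 = 0, w12 = 1, w15 = 1

w4 = e NOR b = 1 NOR 1 = 0
w5 = w4 NAND d = 0 NAND 0 = 1
w6 = d XOR e = 0 XOR 1 = 1
w8 = w5 XNOR w6 = 1 XNOR 1 = 1
w9 = d XOR a = 0 XOR 0 = 0
w10 = w9 XNOR w6 = 0 XNOR 1 = 0
w12 = w4 OR w8 = 0 OR 1 = 1
w15 = w6 OR w10 = 1 OR 0 = 1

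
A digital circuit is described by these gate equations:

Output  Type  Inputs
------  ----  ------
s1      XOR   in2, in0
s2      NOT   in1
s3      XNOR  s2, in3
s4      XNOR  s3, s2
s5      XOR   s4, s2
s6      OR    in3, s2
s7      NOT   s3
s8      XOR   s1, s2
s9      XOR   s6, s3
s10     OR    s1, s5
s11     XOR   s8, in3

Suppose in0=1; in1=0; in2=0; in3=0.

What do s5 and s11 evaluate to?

s5 = 1; s11 = 0

s1 = in2 XOR in0 = 0 XOR 1 = 1
s2 = NOT in1 = NOT 0 = 1
s3 = s2 XNOR in3 = 1 XNOR 0 = 0
s4 = s3 XNOR s2 = 0 XNOR 1 = 0
s5 = s4 XOR s2 = 0 XOR 1 = 1
s8 = s1 XOR s2 = 1 XOR 1 = 0
s11 = s8 XOR in3 = 0 XOR 0 = 0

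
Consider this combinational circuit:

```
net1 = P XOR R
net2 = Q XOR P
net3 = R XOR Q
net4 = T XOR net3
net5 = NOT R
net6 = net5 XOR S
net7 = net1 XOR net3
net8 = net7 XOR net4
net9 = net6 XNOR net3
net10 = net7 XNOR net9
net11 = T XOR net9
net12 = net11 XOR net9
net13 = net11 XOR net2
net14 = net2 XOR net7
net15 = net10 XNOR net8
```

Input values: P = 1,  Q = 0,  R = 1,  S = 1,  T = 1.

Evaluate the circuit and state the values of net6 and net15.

net6 = 1; net15 = 1

net1 = P XOR R = 1 XOR 1 = 0
net3 = R XOR Q = 1 XOR 0 = 1
net4 = T XOR net3 = 1 XOR 1 = 0
net5 = NOT R = NOT 1 = 0
net6 = net5 XOR S = 0 XOR 1 = 1
net7 = net1 XOR net3 = 0 XOR 1 = 1
net8 = net7 XOR net4 = 1 XOR 0 = 1
net9 = net6 XNOR net3 = 1 XNOR 1 = 1
net10 = net7 XNOR net9 = 1 XNOR 1 = 1
net15 = net10 XNOR net8 = 1 XNOR 1 = 1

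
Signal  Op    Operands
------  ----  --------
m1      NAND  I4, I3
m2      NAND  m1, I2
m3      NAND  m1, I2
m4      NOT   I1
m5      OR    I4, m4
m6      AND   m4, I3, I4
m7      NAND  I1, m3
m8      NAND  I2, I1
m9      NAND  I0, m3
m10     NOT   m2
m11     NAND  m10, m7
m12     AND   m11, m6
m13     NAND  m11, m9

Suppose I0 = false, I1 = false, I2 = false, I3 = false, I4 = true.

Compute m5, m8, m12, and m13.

m5 = true; m8 = true; m12 = false; m13 = false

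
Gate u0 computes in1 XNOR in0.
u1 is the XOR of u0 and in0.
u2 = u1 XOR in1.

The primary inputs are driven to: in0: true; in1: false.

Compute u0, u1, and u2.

u0 = false; u1 = true; u2 = true

u0 = in1 XNOR in0 = false XNOR true = false
u1 = u0 XOR in0 = false XOR true = true
u2 = u1 XOR in1 = true XOR false = true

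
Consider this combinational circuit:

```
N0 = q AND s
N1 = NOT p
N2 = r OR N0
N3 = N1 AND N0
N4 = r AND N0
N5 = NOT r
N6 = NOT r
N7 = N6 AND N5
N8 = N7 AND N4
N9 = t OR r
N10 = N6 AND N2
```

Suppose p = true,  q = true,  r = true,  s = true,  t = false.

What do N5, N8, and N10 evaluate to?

N5 = false  N8 = false  N10 = false

N0 = q AND s = true AND true = true
N2 = r OR N0 = true OR true = true
N4 = r AND N0 = true AND true = true
N5 = NOT r = NOT true = false
N6 = NOT r = NOT true = false
N7 = N6 AND N5 = false AND false = false
N8 = N7 AND N4 = false AND true = false
N10 = N6 AND N2 = false AND true = false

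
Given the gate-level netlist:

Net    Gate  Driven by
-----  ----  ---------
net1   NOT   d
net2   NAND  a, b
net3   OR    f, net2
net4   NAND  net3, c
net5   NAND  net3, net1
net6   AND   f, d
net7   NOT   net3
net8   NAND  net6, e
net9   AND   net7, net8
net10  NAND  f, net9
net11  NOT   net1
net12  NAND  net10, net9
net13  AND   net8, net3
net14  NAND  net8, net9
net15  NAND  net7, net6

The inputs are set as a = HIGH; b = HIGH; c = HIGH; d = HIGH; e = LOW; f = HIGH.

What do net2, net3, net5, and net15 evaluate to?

net1 = NOT d = NOT HIGH = LOW
net2 = a NAND b = HIGH NAND HIGH = LOW
net3 = f OR net2 = HIGH OR LOW = HIGH
net5 = net3 NAND net1 = HIGH NAND LOW = HIGH
net6 = f AND d = HIGH AND HIGH = HIGH
net7 = NOT net3 = NOT HIGH = LOW
net15 = net7 NAND net6 = LOW NAND HIGH = HIGH

net2 = LOW  net3 = HIGH  net5 = HIGH  net15 = HIGH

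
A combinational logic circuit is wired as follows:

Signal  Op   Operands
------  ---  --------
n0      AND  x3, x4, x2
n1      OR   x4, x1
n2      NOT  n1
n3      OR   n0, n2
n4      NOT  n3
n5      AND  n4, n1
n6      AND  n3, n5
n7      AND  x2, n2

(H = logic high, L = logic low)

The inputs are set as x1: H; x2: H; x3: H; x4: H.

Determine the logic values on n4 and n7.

n4 = L; n7 = L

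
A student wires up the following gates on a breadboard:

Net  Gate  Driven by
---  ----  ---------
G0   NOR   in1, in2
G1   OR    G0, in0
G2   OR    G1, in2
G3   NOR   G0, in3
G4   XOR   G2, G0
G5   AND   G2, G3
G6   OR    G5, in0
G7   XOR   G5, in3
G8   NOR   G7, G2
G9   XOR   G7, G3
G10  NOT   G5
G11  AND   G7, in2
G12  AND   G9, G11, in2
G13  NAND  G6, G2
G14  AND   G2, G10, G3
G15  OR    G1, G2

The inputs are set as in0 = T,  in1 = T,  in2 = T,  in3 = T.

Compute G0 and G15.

G0 = in1 NOR in2 = T NOR T = F
G1 = G0 OR in0 = F OR T = T
G2 = G1 OR in2 = T OR T = T
G15 = G1 OR G2 = T OR T = T

G0 = F; G15 = T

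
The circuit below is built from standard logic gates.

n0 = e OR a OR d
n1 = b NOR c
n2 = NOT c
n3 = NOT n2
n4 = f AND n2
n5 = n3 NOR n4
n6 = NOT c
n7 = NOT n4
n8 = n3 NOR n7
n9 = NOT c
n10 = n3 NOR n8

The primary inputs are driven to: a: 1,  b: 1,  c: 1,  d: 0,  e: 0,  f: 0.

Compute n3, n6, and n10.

n3 = 1, n6 = 0, n10 = 0

n2 = NOT c = NOT 1 = 0
n3 = NOT n2 = NOT 0 = 1
n4 = f AND n2 = 0 AND 0 = 0
n6 = NOT c = NOT 1 = 0
n7 = NOT n4 = NOT 0 = 1
n8 = n3 NOR n7 = 1 NOR 1 = 0
n10 = n3 NOR n8 = 1 NOR 0 = 0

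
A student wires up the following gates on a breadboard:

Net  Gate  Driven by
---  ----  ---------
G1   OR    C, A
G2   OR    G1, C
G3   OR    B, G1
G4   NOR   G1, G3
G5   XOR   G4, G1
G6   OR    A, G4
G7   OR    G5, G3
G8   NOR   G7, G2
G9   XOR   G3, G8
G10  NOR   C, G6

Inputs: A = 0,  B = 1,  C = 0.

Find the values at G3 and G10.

G3 = 1, G10 = 1

G1 = C OR A = 0 OR 0 = 0
G3 = B OR G1 = 1 OR 0 = 1
G4 = G1 NOR G3 = 0 NOR 1 = 0
G6 = A OR G4 = 0 OR 0 = 0
G10 = C NOR G6 = 0 NOR 0 = 1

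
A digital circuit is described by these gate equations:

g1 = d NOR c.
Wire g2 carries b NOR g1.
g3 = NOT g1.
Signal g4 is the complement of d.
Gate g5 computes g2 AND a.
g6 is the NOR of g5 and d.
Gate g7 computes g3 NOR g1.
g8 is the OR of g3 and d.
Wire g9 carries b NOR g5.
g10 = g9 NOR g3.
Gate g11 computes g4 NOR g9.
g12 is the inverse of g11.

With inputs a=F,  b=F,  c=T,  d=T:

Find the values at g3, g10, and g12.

g3 = T, g10 = F, g12 = T

g1 = d NOR c = T NOR T = F
g2 = b NOR g1 = F NOR F = T
g3 = NOT g1 = NOT F = T
g4 = NOT d = NOT T = F
g5 = g2 AND a = T AND F = F
g9 = b NOR g5 = F NOR F = T
g10 = g9 NOR g3 = T NOR T = F
g11 = g4 NOR g9 = F NOR T = F
g12 = NOT g11 = NOT F = T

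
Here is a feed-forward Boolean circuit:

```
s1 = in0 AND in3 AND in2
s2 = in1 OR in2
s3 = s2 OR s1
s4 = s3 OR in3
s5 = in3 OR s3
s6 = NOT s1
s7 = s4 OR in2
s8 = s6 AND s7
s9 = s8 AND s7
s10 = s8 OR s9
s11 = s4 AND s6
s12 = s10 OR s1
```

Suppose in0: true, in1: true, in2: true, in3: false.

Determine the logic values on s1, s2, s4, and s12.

s1 = false; s2 = true; s4 = true; s12 = true

s1 = in0 AND in3 AND in2 = true AND false AND true = false
s2 = in1 OR in2 = true OR true = true
s3 = s2 OR s1 = true OR false = true
s4 = s3 OR in3 = true OR false = true
s6 = NOT s1 = NOT false = true
s7 = s4 OR in2 = true OR true = true
s8 = s6 AND s7 = true AND true = true
s9 = s8 AND s7 = true AND true = true
s10 = s8 OR s9 = true OR true = true
s12 = s10 OR s1 = true OR false = true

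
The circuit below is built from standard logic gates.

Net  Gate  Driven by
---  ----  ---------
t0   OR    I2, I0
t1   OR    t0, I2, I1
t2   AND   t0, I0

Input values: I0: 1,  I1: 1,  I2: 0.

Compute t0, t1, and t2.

t0 = 1  t1 = 1  t2 = 1

t0 = I2 OR I0 = 0 OR 1 = 1
t1 = t0 OR I2 OR I1 = 1 OR 0 OR 1 = 1
t2 = t0 AND I0 = 1 AND 1 = 1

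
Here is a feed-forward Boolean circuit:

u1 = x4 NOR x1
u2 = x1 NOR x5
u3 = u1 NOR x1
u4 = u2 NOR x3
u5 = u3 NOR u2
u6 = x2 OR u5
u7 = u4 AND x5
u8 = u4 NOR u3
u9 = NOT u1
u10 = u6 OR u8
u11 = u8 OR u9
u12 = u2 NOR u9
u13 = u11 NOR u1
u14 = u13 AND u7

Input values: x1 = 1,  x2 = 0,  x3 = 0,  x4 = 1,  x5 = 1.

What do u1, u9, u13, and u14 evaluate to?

u1 = 0, u9 = 1, u13 = 0, u14 = 0

u1 = x4 NOR x1 = 1 NOR 1 = 0
u2 = x1 NOR x5 = 1 NOR 1 = 0
u3 = u1 NOR x1 = 0 NOR 1 = 0
u4 = u2 NOR x3 = 0 NOR 0 = 1
u7 = u4 AND x5 = 1 AND 1 = 1
u8 = u4 NOR u3 = 1 NOR 0 = 0
u9 = NOT u1 = NOT 0 = 1
u11 = u8 OR u9 = 0 OR 1 = 1
u13 = u11 NOR u1 = 1 NOR 0 = 0
u14 = u13 AND u7 = 0 AND 1 = 0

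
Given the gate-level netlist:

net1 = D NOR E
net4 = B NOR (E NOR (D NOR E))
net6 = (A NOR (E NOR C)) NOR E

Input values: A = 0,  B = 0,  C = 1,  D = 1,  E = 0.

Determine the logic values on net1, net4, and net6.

net1 = 0  net4 = 0  net6 = 0

net1 = 1 NOR 0 = 0
net4 = 0 NOR (0 NOR (1 NOR 0)) = 0
net6 = (0 NOR (0 NOR 1)) NOR 0 = 0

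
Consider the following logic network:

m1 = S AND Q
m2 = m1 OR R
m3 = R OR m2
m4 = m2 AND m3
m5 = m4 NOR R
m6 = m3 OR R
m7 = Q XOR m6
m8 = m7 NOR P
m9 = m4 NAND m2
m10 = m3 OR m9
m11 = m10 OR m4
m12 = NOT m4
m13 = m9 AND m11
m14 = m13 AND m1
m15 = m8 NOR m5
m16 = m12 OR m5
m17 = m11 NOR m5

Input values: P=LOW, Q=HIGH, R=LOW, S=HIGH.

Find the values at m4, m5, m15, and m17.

m4 = HIGH, m5 = LOW, m15 = LOW, m17 = LOW

m1 = S AND Q = HIGH AND HIGH = HIGH
m2 = m1 OR R = HIGH OR LOW = HIGH
m3 = R OR m2 = LOW OR HIGH = HIGH
m4 = m2 AND m3 = HIGH AND HIGH = HIGH
m5 = m4 NOR R = HIGH NOR LOW = LOW
m6 = m3 OR R = HIGH OR LOW = HIGH
m7 = Q XOR m6 = HIGH XOR HIGH = LOW
m8 = m7 NOR P = LOW NOR LOW = HIGH
m9 = m4 NAND m2 = HIGH NAND HIGH = LOW
m10 = m3 OR m9 = HIGH OR LOW = HIGH
m11 = m10 OR m4 = HIGH OR HIGH = HIGH
m15 = m8 NOR m5 = HIGH NOR LOW = LOW
m17 = m11 NOR m5 = HIGH NOR LOW = LOW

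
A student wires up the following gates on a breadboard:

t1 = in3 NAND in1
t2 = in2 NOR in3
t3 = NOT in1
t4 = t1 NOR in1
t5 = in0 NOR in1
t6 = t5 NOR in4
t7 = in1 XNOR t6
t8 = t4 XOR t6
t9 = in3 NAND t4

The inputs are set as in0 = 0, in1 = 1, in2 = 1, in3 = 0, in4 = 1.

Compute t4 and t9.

t4 = 0, t9 = 1

t1 = in3 NAND in1 = 0 NAND 1 = 1
t4 = t1 NOR in1 = 1 NOR 1 = 0
t9 = in3 NAND t4 = 0 NAND 0 = 1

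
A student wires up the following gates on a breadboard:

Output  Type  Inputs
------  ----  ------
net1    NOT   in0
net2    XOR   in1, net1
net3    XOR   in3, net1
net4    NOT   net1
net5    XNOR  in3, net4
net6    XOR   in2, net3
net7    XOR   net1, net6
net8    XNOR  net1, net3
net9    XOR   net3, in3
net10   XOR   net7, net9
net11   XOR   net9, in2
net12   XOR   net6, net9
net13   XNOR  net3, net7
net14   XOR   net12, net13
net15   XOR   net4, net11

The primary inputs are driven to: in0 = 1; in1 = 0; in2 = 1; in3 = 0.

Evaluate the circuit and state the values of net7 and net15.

net1 = NOT in0 = NOT 1 = 0
net3 = in3 XOR net1 = 0 XOR 0 = 0
net4 = NOT net1 = NOT 0 = 1
net6 = in2 XOR net3 = 1 XOR 0 = 1
net7 = net1 XOR net6 = 0 XOR 1 = 1
net9 = net3 XOR in3 = 0 XOR 0 = 0
net11 = net9 XOR in2 = 0 XOR 1 = 1
net15 = net4 XOR net11 = 1 XOR 1 = 0

net7 = 1, net15 = 0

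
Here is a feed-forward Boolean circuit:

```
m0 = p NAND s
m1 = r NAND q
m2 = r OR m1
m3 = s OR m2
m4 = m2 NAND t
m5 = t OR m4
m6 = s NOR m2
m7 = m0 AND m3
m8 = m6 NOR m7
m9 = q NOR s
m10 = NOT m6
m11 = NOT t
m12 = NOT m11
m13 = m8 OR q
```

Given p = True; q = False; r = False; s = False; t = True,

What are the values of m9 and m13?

m9 = True, m13 = False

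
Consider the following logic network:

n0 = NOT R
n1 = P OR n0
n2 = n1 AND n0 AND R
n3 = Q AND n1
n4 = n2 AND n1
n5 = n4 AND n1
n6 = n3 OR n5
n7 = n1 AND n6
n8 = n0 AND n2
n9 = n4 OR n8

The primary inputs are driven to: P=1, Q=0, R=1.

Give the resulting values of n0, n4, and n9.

n0 = NOT R = NOT 1 = 0
n1 = P OR n0 = 1 OR 0 = 1
n2 = n1 AND n0 AND R = 1 AND 0 AND 1 = 0
n4 = n2 AND n1 = 0 AND 1 = 0
n8 = n0 AND n2 = 0 AND 0 = 0
n9 = n4 OR n8 = 0 OR 0 = 0

n0 = 0, n4 = 0, n9 = 0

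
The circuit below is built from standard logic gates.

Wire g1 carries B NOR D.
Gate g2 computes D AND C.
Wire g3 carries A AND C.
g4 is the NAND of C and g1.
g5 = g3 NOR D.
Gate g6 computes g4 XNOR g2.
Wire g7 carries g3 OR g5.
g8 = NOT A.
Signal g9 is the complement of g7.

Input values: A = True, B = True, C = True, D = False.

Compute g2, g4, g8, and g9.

g2 = False  g4 = True  g8 = False  g9 = False

g1 = B NOR D = True NOR False = False
g2 = D AND C = False AND True = False
g3 = A AND C = True AND True = True
g4 = C NAND g1 = True NAND False = True
g5 = g3 NOR D = True NOR False = False
g7 = g3 OR g5 = True OR False = True
g8 = NOT A = NOT True = False
g9 = NOT g7 = NOT True = False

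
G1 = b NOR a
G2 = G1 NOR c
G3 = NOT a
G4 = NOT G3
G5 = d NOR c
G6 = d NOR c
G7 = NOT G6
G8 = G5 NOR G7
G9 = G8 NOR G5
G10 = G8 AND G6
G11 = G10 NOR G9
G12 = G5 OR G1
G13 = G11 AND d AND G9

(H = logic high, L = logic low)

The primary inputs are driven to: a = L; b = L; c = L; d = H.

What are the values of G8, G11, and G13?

G8 = L; G11 = L; G13 = L

G5 = d NOR c = H NOR L = L
G6 = d NOR c = H NOR L = L
G7 = NOT G6 = NOT L = H
G8 = G5 NOR G7 = L NOR H = L
G9 = G8 NOR G5 = L NOR L = H
G10 = G8 AND G6 = L AND L = L
G11 = G10 NOR G9 = L NOR H = L
G13 = G11 AND d AND G9 = L AND H AND H = L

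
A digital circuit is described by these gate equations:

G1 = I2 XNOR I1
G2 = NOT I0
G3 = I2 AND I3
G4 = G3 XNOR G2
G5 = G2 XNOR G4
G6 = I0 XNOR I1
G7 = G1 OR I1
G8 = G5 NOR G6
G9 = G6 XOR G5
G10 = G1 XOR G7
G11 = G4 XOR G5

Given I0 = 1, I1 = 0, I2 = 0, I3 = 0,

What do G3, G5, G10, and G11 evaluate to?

G3 = 0; G5 = 0; G10 = 0; G11 = 1

G1 = I2 XNOR I1 = 0 XNOR 0 = 1
G2 = NOT I0 = NOT 1 = 0
G3 = I2 AND I3 = 0 AND 0 = 0
G4 = G3 XNOR G2 = 0 XNOR 0 = 1
G5 = G2 XNOR G4 = 0 XNOR 1 = 0
G7 = G1 OR I1 = 1 OR 0 = 1
G10 = G1 XOR G7 = 1 XOR 1 = 0
G11 = G4 XOR G5 = 1 XOR 0 = 1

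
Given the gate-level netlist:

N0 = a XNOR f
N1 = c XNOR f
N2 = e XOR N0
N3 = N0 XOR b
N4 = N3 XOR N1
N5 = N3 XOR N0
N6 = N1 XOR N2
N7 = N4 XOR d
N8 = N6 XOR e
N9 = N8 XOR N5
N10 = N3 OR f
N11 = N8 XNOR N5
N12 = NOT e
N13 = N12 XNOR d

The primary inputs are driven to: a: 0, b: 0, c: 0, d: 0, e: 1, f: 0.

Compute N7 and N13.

N7 = 0, N13 = 1

N0 = a XNOR f = 0 XNOR 0 = 1
N1 = c XNOR f = 0 XNOR 0 = 1
N3 = N0 XOR b = 1 XOR 0 = 1
N4 = N3 XOR N1 = 1 XOR 1 = 0
N7 = N4 XOR d = 0 XOR 0 = 0
N12 = NOT e = NOT 1 = 0
N13 = N12 XNOR d = 0 XNOR 0 = 1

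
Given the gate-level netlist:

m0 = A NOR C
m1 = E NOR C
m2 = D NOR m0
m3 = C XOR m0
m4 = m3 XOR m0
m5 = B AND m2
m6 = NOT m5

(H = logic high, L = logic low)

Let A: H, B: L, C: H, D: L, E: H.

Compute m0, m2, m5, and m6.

m0 = L, m2 = H, m5 = L, m6 = H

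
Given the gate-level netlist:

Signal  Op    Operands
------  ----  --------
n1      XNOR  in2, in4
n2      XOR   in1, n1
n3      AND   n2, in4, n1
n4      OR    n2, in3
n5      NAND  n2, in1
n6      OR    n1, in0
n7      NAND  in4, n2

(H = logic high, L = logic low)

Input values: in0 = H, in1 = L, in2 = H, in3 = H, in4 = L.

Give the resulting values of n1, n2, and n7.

n1 = in2 XNOR in4 = H XNOR L = L
n2 = in1 XOR n1 = L XOR L = L
n7 = in4 NAND n2 = L NAND L = H

n1 = L  n2 = L  n7 = H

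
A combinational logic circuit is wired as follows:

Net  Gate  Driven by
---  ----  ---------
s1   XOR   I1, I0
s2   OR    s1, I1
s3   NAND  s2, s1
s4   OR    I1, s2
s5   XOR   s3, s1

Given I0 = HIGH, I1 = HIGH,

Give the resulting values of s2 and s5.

s1 = I1 XOR I0 = HIGH XOR HIGH = LOW
s2 = s1 OR I1 = LOW OR HIGH = HIGH
s3 = s2 NAND s1 = HIGH NAND LOW = HIGH
s5 = s3 XOR s1 = HIGH XOR LOW = HIGH

s2 = HIGH; s5 = HIGH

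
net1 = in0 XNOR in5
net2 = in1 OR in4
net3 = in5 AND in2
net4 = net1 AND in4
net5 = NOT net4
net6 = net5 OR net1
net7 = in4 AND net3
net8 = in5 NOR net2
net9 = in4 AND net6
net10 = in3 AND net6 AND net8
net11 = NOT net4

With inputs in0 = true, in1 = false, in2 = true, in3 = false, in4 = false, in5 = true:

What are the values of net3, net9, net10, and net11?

net1 = in0 XNOR in5 = true XNOR true = true
net2 = in1 OR in4 = false OR false = false
net3 = in5 AND in2 = true AND true = true
net4 = net1 AND in4 = true AND false = false
net5 = NOT net4 = NOT false = true
net6 = net5 OR net1 = true OR true = true
net8 = in5 NOR net2 = true NOR false = false
net9 = in4 AND net6 = false AND true = false
net10 = in3 AND net6 AND net8 = false AND true AND false = false
net11 = NOT net4 = NOT false = true

net3 = true, net9 = false, net10 = false, net11 = true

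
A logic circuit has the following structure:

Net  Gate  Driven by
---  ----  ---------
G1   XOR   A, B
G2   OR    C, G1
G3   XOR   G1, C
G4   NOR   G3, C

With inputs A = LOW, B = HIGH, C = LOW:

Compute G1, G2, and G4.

G1 = HIGH, G2 = HIGH, G4 = LOW

G1 = A XOR B = LOW XOR HIGH = HIGH
G2 = C OR G1 = LOW OR HIGH = HIGH
G3 = G1 XOR C = HIGH XOR LOW = HIGH
G4 = G3 NOR C = HIGH NOR LOW = LOW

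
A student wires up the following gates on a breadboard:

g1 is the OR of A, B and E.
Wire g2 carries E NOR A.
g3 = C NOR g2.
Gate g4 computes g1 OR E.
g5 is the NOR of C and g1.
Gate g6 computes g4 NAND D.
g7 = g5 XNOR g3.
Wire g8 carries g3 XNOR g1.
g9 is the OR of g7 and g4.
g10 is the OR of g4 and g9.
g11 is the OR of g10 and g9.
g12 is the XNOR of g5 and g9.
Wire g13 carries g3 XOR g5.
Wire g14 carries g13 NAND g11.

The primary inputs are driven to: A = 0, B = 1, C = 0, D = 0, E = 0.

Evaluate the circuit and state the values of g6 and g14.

g6 = 1  g14 = 1

g1 = A OR B OR E = 0 OR 1 OR 0 = 1
g2 = E NOR A = 0 NOR 0 = 1
g3 = C NOR g2 = 0 NOR 1 = 0
g4 = g1 OR E = 1 OR 0 = 1
g5 = C NOR g1 = 0 NOR 1 = 0
g6 = g4 NAND D = 1 NAND 0 = 1
g7 = g5 XNOR g3 = 0 XNOR 0 = 1
g9 = g7 OR g4 = 1 OR 1 = 1
g10 = g4 OR g9 = 1 OR 1 = 1
g11 = g10 OR g9 = 1 OR 1 = 1
g13 = g3 XOR g5 = 0 XOR 0 = 0
g14 = g13 NAND g11 = 0 NAND 1 = 1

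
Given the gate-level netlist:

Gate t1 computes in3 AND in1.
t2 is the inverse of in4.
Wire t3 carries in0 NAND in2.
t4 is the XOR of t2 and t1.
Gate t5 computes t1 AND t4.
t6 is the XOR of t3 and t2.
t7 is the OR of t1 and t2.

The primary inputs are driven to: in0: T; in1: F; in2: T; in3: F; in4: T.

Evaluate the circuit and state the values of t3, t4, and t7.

t3 = F, t4 = F, t7 = F

t1 = in3 AND in1 = F AND F = F
t2 = NOT in4 = NOT T = F
t3 = in0 NAND in2 = T NAND T = F
t4 = t2 XOR t1 = F XOR F = F
t7 = t1 OR t2 = F OR F = F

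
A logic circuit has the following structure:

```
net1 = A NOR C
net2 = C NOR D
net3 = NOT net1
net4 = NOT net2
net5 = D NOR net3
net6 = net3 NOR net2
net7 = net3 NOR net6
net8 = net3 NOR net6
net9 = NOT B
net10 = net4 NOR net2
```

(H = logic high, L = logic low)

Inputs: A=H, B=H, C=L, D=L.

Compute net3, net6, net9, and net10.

net3 = H, net6 = L, net9 = L, net10 = L

net1 = A NOR C = H NOR L = L
net2 = C NOR D = L NOR L = H
net3 = NOT net1 = NOT L = H
net4 = NOT net2 = NOT H = L
net6 = net3 NOR net2 = H NOR H = L
net9 = NOT B = NOT H = L
net10 = net4 NOR net2 = L NOR H = L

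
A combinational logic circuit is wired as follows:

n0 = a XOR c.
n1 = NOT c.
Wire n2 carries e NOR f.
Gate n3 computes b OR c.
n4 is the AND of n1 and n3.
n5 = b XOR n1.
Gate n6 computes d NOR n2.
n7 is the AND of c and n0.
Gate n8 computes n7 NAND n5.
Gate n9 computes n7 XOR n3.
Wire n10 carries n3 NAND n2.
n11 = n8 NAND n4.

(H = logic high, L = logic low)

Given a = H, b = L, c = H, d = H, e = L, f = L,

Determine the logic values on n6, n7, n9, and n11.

n6 = L, n7 = L, n9 = H, n11 = H

n0 = a XOR c = H XOR H = L
n1 = NOT c = NOT H = L
n2 = e NOR f = L NOR L = H
n3 = b OR c = L OR H = H
n4 = n1 AND n3 = L AND H = L
n5 = b XOR n1 = L XOR L = L
n6 = d NOR n2 = H NOR H = L
n7 = c AND n0 = H AND L = L
n8 = n7 NAND n5 = L NAND L = H
n9 = n7 XOR n3 = L XOR H = H
n11 = n8 NAND n4 = H NAND L = H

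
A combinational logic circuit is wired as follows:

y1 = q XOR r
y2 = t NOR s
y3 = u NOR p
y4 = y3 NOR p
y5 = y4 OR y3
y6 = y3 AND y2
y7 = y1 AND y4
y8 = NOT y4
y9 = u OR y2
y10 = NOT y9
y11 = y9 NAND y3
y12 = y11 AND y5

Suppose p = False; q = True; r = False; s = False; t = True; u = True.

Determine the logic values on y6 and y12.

y6 = False, y12 = True

y2 = t NOR s = True NOR False = False
y3 = u NOR p = True NOR False = False
y4 = y3 NOR p = False NOR False = True
y5 = y4 OR y3 = True OR False = True
y6 = y3 AND y2 = False AND False = False
y9 = u OR y2 = True OR False = True
y11 = y9 NAND y3 = True NAND False = True
y12 = y11 AND y5 = True AND True = True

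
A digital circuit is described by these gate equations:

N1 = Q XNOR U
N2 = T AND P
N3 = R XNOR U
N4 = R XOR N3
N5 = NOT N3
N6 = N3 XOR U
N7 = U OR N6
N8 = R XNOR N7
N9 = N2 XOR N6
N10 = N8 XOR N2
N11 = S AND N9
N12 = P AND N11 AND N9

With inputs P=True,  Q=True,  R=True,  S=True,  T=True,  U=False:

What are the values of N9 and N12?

N9 = True  N12 = True

N2 = T AND P = True AND True = True
N3 = R XNOR U = True XNOR False = False
N6 = N3 XOR U = False XOR False = False
N9 = N2 XOR N6 = True XOR False = True
N11 = S AND N9 = True AND True = True
N12 = P AND N11 AND N9 = True AND True AND True = True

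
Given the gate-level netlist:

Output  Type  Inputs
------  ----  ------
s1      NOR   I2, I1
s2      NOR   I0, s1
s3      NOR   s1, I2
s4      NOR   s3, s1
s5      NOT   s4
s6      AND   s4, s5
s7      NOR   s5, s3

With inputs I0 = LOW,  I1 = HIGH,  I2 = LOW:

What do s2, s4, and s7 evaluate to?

s1 = I2 NOR I1 = LOW NOR HIGH = LOW
s2 = I0 NOR s1 = LOW NOR LOW = HIGH
s3 = s1 NOR I2 = LOW NOR LOW = HIGH
s4 = s3 NOR s1 = HIGH NOR LOW = LOW
s5 = NOT s4 = NOT LOW = HIGH
s7 = s5 NOR s3 = HIGH NOR HIGH = LOW

s2 = HIGH, s4 = LOW, s7 = LOW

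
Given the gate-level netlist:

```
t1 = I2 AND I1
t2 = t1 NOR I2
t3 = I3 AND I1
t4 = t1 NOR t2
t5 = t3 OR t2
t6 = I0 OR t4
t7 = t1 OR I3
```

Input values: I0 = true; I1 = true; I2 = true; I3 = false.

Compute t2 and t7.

t1 = I2 AND I1 = true AND true = true
t2 = t1 NOR I2 = true NOR true = false
t7 = t1 OR I3 = true OR false = true

t2 = false, t7 = true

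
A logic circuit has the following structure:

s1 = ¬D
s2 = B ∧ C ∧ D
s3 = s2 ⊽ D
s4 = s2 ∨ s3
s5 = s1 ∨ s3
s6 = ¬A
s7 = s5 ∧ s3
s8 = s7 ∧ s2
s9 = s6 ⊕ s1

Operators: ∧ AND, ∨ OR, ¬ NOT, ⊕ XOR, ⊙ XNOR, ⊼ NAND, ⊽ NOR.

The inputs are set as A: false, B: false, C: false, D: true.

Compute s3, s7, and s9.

s3 = false, s7 = false, s9 = true

s1 = NOT D = NOT true = false
s2 = B AND C AND D = false AND false AND true = false
s3 = s2 NOR D = false NOR true = false
s5 = s1 OR s3 = false OR false = false
s6 = NOT A = NOT false = true
s7 = s5 AND s3 = false AND false = false
s9 = s6 XOR s1 = true XOR false = true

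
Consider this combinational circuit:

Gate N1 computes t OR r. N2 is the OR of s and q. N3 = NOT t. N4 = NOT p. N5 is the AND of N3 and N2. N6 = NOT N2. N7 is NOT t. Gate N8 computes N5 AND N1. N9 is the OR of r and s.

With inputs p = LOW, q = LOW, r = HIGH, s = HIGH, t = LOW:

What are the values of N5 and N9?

N2 = s OR q = HIGH OR LOW = HIGH
N3 = NOT t = NOT LOW = HIGH
N5 = N3 AND N2 = HIGH AND HIGH = HIGH
N9 = r OR s = HIGH OR HIGH = HIGH

N5 = HIGH  N9 = HIGH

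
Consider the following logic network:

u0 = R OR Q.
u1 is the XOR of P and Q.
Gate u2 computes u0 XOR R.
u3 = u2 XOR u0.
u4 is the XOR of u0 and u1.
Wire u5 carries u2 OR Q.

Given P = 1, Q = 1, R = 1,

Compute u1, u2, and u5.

u1 = 0, u2 = 0, u5 = 1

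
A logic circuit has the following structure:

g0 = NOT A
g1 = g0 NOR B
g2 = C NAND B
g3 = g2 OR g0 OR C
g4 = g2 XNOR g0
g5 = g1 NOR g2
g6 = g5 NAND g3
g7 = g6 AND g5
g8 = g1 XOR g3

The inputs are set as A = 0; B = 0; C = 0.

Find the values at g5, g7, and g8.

g0 = NOT A = NOT 0 = 1
g1 = g0 NOR B = 1 NOR 0 = 0
g2 = C NAND B = 0 NAND 0 = 1
g3 = g2 OR g0 OR C = 1 OR 1 OR 0 = 1
g5 = g1 NOR g2 = 0 NOR 1 = 0
g6 = g5 NAND g3 = 0 NAND 1 = 1
g7 = g6 AND g5 = 1 AND 0 = 0
g8 = g1 XOR g3 = 0 XOR 1 = 1

g5 = 0  g7 = 0  g8 = 1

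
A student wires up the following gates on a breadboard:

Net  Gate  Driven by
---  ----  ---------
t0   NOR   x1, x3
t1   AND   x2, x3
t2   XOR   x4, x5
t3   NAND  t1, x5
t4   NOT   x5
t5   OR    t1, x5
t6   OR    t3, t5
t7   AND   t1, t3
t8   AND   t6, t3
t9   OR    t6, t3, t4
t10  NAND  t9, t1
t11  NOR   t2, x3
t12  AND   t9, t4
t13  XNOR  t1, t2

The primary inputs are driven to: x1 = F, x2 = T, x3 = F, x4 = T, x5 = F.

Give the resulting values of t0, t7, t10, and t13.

t0 = x1 NOR x3 = F NOR F = T
t1 = x2 AND x3 = T AND F = F
t2 = x4 XOR x5 = T XOR F = T
t3 = t1 NAND x5 = F NAND F = T
t4 = NOT x5 = NOT F = T
t5 = t1 OR x5 = F OR F = F
t6 = t3 OR t5 = T OR F = T
t7 = t1 AND t3 = F AND T = F
t9 = t6 OR t3 OR t4 = T OR T OR T = T
t10 = t9 NAND t1 = T NAND F = T
t13 = t1 XNOR t2 = F XNOR T = F

t0 = T, t7 = F, t10 = T, t13 = F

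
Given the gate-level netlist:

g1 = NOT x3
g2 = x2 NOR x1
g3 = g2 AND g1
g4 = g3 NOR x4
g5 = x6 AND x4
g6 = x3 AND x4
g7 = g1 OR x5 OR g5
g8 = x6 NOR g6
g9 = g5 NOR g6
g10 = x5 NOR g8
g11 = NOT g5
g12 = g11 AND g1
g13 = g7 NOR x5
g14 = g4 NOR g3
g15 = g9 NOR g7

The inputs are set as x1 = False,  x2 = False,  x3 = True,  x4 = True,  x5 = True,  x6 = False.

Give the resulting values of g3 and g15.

g3 = False; g15 = False

g1 = NOT x3 = NOT True = False
g2 = x2 NOR x1 = False NOR False = True
g3 = g2 AND g1 = True AND False = False
g5 = x6 AND x4 = False AND True = False
g6 = x3 AND x4 = True AND True = True
g7 = g1 OR x5 OR g5 = False OR True OR False = True
g9 = g5 NOR g6 = False NOR True = False
g15 = g9 NOR g7 = False NOR True = False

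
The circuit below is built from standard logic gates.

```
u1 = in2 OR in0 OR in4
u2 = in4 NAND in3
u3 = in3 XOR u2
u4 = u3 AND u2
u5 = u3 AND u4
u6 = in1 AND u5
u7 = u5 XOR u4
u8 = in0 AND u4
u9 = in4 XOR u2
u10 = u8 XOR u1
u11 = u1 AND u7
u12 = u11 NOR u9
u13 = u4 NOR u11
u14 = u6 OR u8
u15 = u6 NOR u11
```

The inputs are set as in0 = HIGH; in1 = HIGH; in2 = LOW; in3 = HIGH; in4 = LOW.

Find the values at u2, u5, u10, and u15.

u2 = HIGH  u5 = LOW  u10 = HIGH  u15 = HIGH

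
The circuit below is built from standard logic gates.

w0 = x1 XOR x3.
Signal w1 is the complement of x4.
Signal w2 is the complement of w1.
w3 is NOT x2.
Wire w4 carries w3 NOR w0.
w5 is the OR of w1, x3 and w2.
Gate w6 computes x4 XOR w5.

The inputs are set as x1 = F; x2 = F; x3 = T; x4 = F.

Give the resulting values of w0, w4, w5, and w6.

w0 = T, w4 = F, w5 = T, w6 = T

w0 = x1 XOR x3 = F XOR T = T
w1 = NOT x4 = NOT F = T
w2 = NOT w1 = NOT T = F
w3 = NOT x2 = NOT F = T
w4 = w3 NOR w0 = T NOR T = F
w5 = w1 OR x3 OR w2 = T OR T OR F = T
w6 = x4 XOR w5 = F XOR T = T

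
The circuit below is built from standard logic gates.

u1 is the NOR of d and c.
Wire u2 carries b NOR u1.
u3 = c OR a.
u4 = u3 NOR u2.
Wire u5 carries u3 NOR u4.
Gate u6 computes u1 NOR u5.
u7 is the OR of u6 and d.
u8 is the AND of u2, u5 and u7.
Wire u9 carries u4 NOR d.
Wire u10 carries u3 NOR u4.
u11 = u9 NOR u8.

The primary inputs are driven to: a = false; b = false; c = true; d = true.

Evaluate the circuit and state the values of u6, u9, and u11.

u1 = d NOR c = true NOR true = false
u2 = b NOR u1 = false NOR false = true
u3 = c OR a = true OR false = true
u4 = u3 NOR u2 = true NOR true = false
u5 = u3 NOR u4 = true NOR false = false
u6 = u1 NOR u5 = false NOR false = true
u7 = u6 OR d = true OR true = true
u8 = u2 AND u5 AND u7 = true AND false AND true = false
u9 = u4 NOR d = false NOR true = false
u11 = u9 NOR u8 = false NOR false = true

u6 = true; u9 = false; u11 = true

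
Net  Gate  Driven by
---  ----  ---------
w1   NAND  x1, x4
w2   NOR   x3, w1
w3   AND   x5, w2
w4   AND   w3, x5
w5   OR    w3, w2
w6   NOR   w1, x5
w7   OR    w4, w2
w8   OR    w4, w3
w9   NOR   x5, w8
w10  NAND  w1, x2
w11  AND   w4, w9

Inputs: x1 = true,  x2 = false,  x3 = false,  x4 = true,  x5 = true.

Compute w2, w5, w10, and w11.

w2 = true, w5 = true, w10 = true, w11 = false

w1 = x1 NAND x4 = true NAND true = false
w2 = x3 NOR w1 = false NOR false = true
w3 = x5 AND w2 = true AND true = true
w4 = w3 AND x5 = true AND true = true
w5 = w3 OR w2 = true OR true = true
w8 = w4 OR w3 = true OR true = true
w9 = x5 NOR w8 = true NOR true = false
w10 = w1 NAND x2 = false NAND false = true
w11 = w4 AND w9 = true AND false = false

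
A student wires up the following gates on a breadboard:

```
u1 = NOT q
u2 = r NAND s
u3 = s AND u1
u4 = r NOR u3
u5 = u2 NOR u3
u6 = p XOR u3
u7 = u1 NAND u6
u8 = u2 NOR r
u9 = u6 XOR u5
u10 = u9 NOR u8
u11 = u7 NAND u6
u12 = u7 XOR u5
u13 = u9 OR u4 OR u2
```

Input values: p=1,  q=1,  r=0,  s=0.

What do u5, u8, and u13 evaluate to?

u1 = NOT q = NOT 1 = 0
u2 = r NAND s = 0 NAND 0 = 1
u3 = s AND u1 = 0 AND 0 = 0
u4 = r NOR u3 = 0 NOR 0 = 1
u5 = u2 NOR u3 = 1 NOR 0 = 0
u6 = p XOR u3 = 1 XOR 0 = 1
u8 = u2 NOR r = 1 NOR 0 = 0
u9 = u6 XOR u5 = 1 XOR 0 = 1
u13 = u9 OR u4 OR u2 = 1 OR 1 OR 1 = 1

u5 = 0  u8 = 0  u13 = 1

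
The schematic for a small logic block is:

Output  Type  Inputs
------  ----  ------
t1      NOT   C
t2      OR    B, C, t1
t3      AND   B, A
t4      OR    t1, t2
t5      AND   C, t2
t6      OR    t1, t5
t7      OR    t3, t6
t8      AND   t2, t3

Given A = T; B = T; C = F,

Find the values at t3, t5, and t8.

t1 = NOT C = NOT F = T
t2 = B OR C OR t1 = T OR F OR T = T
t3 = B AND A = T AND T = T
t5 = C AND t2 = F AND T = F
t8 = t2 AND t3 = T AND T = T

t3 = T  t5 = F  t8 = T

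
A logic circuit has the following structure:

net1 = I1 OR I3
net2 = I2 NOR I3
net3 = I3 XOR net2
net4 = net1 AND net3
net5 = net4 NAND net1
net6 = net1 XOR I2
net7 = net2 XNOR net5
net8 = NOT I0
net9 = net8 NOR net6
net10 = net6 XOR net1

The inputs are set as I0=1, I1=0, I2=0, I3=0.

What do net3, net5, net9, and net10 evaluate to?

net3 = 1  net5 = 1  net9 = 1  net10 = 0

net1 = I1 OR I3 = 0 OR 0 = 0
net2 = I2 NOR I3 = 0 NOR 0 = 1
net3 = I3 XOR net2 = 0 XOR 1 = 1
net4 = net1 AND net3 = 0 AND 1 = 0
net5 = net4 NAND net1 = 0 NAND 0 = 1
net6 = net1 XOR I2 = 0 XOR 0 = 0
net8 = NOT I0 = NOT 1 = 0
net9 = net8 NOR net6 = 0 NOR 0 = 1
net10 = net6 XOR net1 = 0 XOR 0 = 0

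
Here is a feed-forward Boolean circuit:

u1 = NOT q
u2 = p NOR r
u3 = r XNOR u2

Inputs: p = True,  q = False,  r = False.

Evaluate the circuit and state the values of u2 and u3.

u2 = p NOR r = True NOR False = False
u3 = r XNOR u2 = False XNOR False = True

u2 = False, u3 = True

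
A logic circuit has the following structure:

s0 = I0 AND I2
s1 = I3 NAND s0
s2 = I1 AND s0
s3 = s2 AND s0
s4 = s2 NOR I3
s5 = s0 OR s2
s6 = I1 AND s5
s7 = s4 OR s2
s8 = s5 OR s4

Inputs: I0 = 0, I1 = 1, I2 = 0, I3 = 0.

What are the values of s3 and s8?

s3 = 0  s8 = 1

s0 = I0 AND I2 = 0 AND 0 = 0
s2 = I1 AND s0 = 1 AND 0 = 0
s3 = s2 AND s0 = 0 AND 0 = 0
s4 = s2 NOR I3 = 0 NOR 0 = 1
s5 = s0 OR s2 = 0 OR 0 = 0
s8 = s5 OR s4 = 0 OR 1 = 1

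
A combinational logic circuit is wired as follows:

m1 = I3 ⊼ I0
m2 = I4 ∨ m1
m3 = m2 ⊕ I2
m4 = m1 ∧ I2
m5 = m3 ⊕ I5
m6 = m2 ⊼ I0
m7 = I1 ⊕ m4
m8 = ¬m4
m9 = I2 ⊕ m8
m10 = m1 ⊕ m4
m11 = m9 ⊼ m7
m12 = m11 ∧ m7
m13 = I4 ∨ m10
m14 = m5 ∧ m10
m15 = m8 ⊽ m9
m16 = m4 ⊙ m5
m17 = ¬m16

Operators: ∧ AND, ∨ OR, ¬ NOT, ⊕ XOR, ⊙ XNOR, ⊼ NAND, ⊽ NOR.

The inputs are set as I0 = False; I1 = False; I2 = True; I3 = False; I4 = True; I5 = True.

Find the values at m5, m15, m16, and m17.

m5 = True, m15 = False, m16 = True, m17 = False

m1 = I3 NAND I0 = False NAND False = True
m2 = I4 OR m1 = True OR True = True
m3 = m2 XOR I2 = True XOR True = False
m4 = m1 AND I2 = True AND True = True
m5 = m3 XOR I5 = False XOR True = True
m8 = NOT m4 = NOT True = False
m9 = I2 XOR m8 = True XOR False = True
m15 = m8 NOR m9 = False NOR True = False
m16 = m4 XNOR m5 = True XNOR True = True
m17 = NOT m16 = NOT True = False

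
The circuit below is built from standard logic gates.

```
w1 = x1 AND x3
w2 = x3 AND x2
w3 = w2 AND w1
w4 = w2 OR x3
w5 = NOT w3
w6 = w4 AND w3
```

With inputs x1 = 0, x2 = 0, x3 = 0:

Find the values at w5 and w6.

w1 = x1 AND x3 = 0 AND 0 = 0
w2 = x3 AND x2 = 0 AND 0 = 0
w3 = w2 AND w1 = 0 AND 0 = 0
w4 = w2 OR x3 = 0 OR 0 = 0
w5 = NOT w3 = NOT 0 = 1
w6 = w4 AND w3 = 0 AND 0 = 0

w5 = 1  w6 = 0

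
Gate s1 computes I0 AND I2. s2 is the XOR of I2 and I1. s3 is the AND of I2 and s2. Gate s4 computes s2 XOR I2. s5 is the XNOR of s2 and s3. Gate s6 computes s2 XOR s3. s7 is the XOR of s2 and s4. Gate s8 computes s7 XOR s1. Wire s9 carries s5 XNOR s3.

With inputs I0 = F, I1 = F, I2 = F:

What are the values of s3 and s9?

s3 = F  s9 = F

s2 = I2 XOR I1 = F XOR F = F
s3 = I2 AND s2 = F AND F = F
s5 = s2 XNOR s3 = F XNOR F = T
s9 = s5 XNOR s3 = T XNOR F = F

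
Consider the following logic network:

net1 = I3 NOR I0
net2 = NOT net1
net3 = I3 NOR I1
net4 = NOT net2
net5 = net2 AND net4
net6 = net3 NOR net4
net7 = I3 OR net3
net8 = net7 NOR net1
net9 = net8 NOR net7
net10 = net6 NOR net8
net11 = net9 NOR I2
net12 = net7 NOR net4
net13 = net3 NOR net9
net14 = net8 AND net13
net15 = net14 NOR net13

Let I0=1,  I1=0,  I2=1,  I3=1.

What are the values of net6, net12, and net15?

net6 = 1, net12 = 0, net15 = 0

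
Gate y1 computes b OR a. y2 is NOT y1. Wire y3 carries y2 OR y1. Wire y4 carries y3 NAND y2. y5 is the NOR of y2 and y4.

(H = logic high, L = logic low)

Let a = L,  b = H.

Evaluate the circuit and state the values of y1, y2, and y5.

y1 = b OR a = H OR L = H
y2 = NOT y1 = NOT H = L
y3 = y2 OR y1 = L OR H = H
y4 = y3 NAND y2 = H NAND L = H
y5 = y2 NOR y4 = L NOR H = L

y1 = H, y2 = L, y5 = L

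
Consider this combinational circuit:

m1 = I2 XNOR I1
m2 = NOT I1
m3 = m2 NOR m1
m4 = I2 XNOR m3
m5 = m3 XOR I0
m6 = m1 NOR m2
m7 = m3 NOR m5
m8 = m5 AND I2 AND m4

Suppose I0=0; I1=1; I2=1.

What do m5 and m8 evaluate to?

m5 = 0, m8 = 0

m1 = I2 XNOR I1 = 1 XNOR 1 = 1
m2 = NOT I1 = NOT 1 = 0
m3 = m2 NOR m1 = 0 NOR 1 = 0
m4 = I2 XNOR m3 = 1 XNOR 0 = 0
m5 = m3 XOR I0 = 0 XOR 0 = 0
m8 = m5 AND I2 AND m4 = 0 AND 1 AND 0 = 0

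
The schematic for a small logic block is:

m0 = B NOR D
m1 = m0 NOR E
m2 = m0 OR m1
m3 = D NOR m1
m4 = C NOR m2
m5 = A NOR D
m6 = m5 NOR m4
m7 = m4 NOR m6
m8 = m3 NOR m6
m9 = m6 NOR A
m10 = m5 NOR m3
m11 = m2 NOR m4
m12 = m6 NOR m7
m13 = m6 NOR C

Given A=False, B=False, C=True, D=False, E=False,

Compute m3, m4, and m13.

m0 = B NOR D = False NOR False = True
m1 = m0 NOR E = True NOR False = False
m2 = m0 OR m1 = True OR False = True
m3 = D NOR m1 = False NOR False = True
m4 = C NOR m2 = True NOR True = False
m5 = A NOR D = False NOR False = True
m6 = m5 NOR m4 = True NOR False = False
m13 = m6 NOR C = False NOR True = False

m3 = True  m4 = False  m13 = False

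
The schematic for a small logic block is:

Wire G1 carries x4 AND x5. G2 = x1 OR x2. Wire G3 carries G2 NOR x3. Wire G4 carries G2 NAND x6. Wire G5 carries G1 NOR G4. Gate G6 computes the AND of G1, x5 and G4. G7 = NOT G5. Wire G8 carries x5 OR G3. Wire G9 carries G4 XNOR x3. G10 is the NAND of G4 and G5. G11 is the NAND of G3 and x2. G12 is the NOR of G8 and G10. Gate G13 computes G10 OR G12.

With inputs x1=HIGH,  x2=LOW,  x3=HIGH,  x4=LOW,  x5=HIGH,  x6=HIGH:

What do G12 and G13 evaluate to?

G1 = x4 AND x5 = LOW AND HIGH = LOW
G2 = x1 OR x2 = HIGH OR LOW = HIGH
G3 = G2 NOR x3 = HIGH NOR HIGH = LOW
G4 = G2 NAND x6 = HIGH NAND HIGH = LOW
G5 = G1 NOR G4 = LOW NOR LOW = HIGH
G8 = x5 OR G3 = HIGH OR LOW = HIGH
G10 = G4 NAND G5 = LOW NAND HIGH = HIGH
G12 = G8 NOR G10 = HIGH NOR HIGH = LOW
G13 = G10 OR G12 = HIGH OR LOW = HIGH

G12 = LOW  G13 = HIGH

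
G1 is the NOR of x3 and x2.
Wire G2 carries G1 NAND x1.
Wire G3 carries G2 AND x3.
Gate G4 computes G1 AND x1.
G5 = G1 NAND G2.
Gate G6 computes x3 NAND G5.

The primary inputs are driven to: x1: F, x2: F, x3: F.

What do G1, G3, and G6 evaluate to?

G1 = T; G3 = F; G6 = T

G1 = x3 NOR x2 = F NOR F = T
G2 = G1 NAND x1 = T NAND F = T
G3 = G2 AND x3 = T AND F = F
G5 = G1 NAND G2 = T NAND T = F
G6 = x3 NAND G5 = F NAND F = T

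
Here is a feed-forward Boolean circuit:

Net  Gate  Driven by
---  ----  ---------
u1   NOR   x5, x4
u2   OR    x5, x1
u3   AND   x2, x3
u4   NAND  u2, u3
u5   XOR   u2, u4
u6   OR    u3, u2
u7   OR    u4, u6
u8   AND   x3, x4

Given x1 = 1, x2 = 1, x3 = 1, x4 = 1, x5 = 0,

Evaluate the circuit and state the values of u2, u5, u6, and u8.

u2 = 1  u5 = 1  u6 = 1  u8 = 1

u2 = x5 OR x1 = 0 OR 1 = 1
u3 = x2 AND x3 = 1 AND 1 = 1
u4 = u2 NAND u3 = 1 NAND 1 = 0
u5 = u2 XOR u4 = 1 XOR 0 = 1
u6 = u3 OR u2 = 1 OR 1 = 1
u8 = x3 AND x4 = 1 AND 1 = 1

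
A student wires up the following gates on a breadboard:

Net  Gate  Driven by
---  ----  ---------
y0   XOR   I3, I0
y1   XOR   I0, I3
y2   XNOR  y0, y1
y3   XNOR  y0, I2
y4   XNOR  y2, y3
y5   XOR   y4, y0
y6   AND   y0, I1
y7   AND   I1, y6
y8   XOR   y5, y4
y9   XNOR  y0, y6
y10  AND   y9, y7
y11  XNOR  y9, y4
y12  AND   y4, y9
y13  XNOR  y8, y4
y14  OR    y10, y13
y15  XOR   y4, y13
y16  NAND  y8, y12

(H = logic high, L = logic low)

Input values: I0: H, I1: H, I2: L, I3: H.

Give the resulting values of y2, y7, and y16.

y2 = H, y7 = L, y16 = H

y0 = I3 XOR I0 = H XOR H = L
y1 = I0 XOR I3 = H XOR H = L
y2 = y0 XNOR y1 = L XNOR L = H
y3 = y0 XNOR I2 = L XNOR L = H
y4 = y2 XNOR y3 = H XNOR H = H
y5 = y4 XOR y0 = H XOR L = H
y6 = y0 AND I1 = L AND H = L
y7 = I1 AND y6 = H AND L = L
y8 = y5 XOR y4 = H XOR H = L
y9 = y0 XNOR y6 = L XNOR L = H
y12 = y4 AND y9 = H AND H = H
y16 = y8 NAND y12 = L NAND H = H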